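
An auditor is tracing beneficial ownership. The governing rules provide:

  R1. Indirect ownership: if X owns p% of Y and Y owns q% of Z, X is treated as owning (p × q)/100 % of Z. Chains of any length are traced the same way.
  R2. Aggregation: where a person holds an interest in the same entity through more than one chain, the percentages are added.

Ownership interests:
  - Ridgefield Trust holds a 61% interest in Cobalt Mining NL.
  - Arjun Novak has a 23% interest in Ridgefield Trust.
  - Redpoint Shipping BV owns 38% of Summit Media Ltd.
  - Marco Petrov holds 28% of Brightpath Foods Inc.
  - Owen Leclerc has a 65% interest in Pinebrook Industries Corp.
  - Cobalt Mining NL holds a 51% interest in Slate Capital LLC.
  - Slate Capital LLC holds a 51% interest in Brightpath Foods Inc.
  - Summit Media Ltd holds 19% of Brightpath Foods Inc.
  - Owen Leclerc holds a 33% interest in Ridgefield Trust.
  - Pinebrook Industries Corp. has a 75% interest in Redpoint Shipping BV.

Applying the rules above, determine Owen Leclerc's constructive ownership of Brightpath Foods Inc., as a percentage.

Chain via Pinebrook Industries Corp. → Redpoint Shipping BV → Summit Media Ltd (R1): 65% × 75% × 38% × 19% = 3.51975% of Brightpath Foods Inc.
Chain via Ridgefield Trust → Cobalt Mining NL → Slate Capital LLC (R1): 33% × 61% × 51% × 51% = 5.235813% of Brightpath Foods Inc.
Aggregating (R2): 3.51975% + 5.235813% = 8.755563%.

8.755563%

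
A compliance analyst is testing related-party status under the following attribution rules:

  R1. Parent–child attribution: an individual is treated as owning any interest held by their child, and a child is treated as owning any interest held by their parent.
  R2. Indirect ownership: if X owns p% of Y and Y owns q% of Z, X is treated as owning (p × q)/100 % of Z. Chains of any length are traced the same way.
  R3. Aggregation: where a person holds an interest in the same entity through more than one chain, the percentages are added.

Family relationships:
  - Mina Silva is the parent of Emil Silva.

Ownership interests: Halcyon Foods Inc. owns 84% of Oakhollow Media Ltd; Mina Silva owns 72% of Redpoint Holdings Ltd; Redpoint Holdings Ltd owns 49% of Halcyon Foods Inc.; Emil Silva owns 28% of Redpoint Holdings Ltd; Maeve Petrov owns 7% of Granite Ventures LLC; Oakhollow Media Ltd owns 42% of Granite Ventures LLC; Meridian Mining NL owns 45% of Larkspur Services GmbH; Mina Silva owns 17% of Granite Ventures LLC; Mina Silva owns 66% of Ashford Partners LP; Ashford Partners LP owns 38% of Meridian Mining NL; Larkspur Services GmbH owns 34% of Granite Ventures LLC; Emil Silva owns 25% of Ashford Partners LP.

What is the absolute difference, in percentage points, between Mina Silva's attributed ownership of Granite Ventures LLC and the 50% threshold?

By parent–child attribution (R1), Mina Silva is treated as also owning Emil Silva's interest in Redpoint Holdings Ltd, giving 72% + 28% = 100%.
By parent–child attribution (R1), Mina Silva is treated as also owning Emil Silva's interest in Ashford Partners LP, giving 66% + 25% = 91%.
Chain via Redpoint Holdings Ltd → Halcyon Foods Inc. → Oakhollow Media Ltd (R2): 100% × 49% × 84% × 42% = 17.2872% of Granite Ventures LLC.
Chain via Ashford Partners LP → Meridian Mining NL → Larkspur Services GmbH (R2): 91% × 38% × 45% × 34% = 5.29074% of Granite Ventures LLC.
Direct interest in Granite Ventures LLC: 17%.
Aggregating (R3): 17.2872% + 5.29074% + 17% = 39.57794%.
39.57794% falls short of the 50% threshold by 10.42206 percentage points.

10.42206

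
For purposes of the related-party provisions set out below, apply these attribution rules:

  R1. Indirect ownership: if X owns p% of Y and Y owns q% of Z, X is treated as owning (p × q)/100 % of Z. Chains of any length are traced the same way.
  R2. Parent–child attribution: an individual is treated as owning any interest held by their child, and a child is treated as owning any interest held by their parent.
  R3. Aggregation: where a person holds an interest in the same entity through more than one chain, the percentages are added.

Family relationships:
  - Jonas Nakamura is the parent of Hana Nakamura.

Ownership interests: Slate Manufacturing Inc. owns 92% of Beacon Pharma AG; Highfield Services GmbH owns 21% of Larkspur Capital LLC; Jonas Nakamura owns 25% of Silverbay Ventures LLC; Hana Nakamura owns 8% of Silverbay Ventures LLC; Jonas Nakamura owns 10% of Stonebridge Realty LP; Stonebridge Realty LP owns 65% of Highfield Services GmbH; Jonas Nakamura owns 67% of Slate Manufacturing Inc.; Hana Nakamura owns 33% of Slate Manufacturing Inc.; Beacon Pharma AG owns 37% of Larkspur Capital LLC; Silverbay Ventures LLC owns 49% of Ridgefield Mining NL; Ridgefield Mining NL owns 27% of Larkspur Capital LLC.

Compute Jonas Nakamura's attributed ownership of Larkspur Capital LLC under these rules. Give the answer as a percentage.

By parent–child attribution (R2), Jonas Nakamura is treated as also owning Hana Nakamura's interest in Silverbay Ventures LLC, giving 25% + 8% = 33%.
By parent–child attribution (R2), Jonas Nakamura is treated as also owning Hana Nakamura's interest in Slate Manufacturing Inc, giving 67% + 33% = 100%.
Chain via Silverbay Ventures LLC → Ridgefield Mining NL (R1): 33% × 49% × 27% = 4.3659% of Larkspur Capital LLC.
Chain via Slate Manufacturing Inc. → Beacon Pharma AG (R1): 100% × 92% × 37% = 34.04% of Larkspur Capital LLC.
Chain via Stonebridge Realty LP → Highfield Services GmbH (R1): 10% × 65% × 21% = 1.365% of Larkspur Capital LLC.
Aggregating (R3): 4.3659% + 34.04% + 1.365% = 39.7709%.

39.7709%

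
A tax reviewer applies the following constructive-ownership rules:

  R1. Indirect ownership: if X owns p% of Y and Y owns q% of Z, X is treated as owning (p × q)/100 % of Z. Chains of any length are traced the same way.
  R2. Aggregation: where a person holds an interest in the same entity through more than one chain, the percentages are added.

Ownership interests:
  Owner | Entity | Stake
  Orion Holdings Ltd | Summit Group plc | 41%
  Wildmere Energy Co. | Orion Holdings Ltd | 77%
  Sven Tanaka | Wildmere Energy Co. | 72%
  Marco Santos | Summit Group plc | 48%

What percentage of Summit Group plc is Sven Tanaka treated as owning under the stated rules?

22.7304%

Chain via Wildmere Energy Co. → Orion Holdings Ltd (R1): 72% × 77% × 41% = 22.7304% of Summit Group plc.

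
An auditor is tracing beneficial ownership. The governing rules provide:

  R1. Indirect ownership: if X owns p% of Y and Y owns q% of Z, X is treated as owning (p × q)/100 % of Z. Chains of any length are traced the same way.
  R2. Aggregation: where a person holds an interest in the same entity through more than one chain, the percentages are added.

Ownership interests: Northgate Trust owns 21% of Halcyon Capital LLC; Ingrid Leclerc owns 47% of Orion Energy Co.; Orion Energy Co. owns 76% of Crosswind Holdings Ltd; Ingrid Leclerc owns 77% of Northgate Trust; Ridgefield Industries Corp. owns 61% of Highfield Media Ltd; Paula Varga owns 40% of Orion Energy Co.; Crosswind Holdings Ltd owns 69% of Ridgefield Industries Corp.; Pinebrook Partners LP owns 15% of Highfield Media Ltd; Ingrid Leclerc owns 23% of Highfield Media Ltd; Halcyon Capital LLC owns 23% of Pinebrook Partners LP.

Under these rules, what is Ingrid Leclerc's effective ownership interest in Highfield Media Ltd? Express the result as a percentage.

Chain via Northgate Trust → Halcyon Capital LLC → Pinebrook Partners LP (R1): 77% × 21% × 23% × 15% = 0.557865% of Highfield Media Ltd.
Chain via Orion Energy Co. → Crosswind Holdings Ltd → Ridgefield Industries Corp. (R1): 47% × 76% × 69% × 61% = 15.034548% of Highfield Media Ltd.
Direct interest in Highfield Media Ltd: 23%.
Aggregating (R2): 0.557865% + 15.034548% + 23% = 38.592413%.

38.592413%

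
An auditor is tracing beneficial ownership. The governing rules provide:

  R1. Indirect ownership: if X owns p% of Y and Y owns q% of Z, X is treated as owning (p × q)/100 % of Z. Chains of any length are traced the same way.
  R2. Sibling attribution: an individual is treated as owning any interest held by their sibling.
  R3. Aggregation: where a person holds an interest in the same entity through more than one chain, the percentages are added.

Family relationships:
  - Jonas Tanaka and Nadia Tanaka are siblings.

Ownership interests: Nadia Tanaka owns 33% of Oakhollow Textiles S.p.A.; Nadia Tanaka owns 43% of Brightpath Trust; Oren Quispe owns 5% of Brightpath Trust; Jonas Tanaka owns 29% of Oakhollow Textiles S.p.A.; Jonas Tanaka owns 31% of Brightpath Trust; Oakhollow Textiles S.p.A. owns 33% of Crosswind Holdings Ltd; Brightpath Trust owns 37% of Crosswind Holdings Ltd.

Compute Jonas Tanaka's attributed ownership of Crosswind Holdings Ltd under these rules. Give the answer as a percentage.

47.84%

By sibling attribution (R2), Jonas Tanaka is treated as also owning Nadia Tanaka's interest in Oakhollow Textiles S.p.A, giving 29% + 33% = 62%.
By sibling attribution (R2), Jonas Tanaka is treated as also owning Nadia Tanaka's interest in Brightpath Trust, giving 31% + 43% = 74%.
Chain via Oakhollow Textiles S.p.A. (R1): 62% × 33% = 20.46% of Crosswind Holdings Ltd.
Chain via Brightpath Trust (R1): 74% × 37% = 27.38% of Crosswind Holdings Ltd.
Aggregating (R3): 20.46% + 27.38% = 47.84%.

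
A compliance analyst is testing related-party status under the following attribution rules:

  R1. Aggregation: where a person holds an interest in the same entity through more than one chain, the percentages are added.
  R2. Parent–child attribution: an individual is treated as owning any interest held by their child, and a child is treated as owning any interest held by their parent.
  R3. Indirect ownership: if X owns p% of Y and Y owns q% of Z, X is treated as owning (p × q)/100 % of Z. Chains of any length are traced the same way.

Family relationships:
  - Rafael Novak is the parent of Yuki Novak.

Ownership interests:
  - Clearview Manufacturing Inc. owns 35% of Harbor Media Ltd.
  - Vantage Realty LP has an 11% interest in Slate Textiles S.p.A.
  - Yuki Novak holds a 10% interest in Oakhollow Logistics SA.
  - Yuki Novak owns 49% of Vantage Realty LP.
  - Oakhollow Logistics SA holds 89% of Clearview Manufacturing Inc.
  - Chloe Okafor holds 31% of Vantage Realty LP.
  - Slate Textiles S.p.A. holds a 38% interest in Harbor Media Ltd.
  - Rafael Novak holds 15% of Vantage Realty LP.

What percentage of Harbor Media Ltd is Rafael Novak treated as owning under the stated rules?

5.7902%

By parent–child attribution (R2), Rafael Novak is treated as also owning Yuki Novak's interest in Vantage Realty LP, giving 15% + 49% = 64%.
By parent–child attribution (R2), Rafael Novak is treated as owning Yuki Novak's 10% interest in Oakhollow Logistics SA.
Chain via Vantage Realty LP → Slate Textiles S.p.A. (R3): 64% × 11% × 38% = 2.6752% of Harbor Media Ltd.
Chain via Oakhollow Logistics SA → Clearview Manufacturing Inc. (R3): 10% × 89% × 35% = 3.115% of Harbor Media Ltd.
Aggregating (R1): 2.6752% + 3.115% = 5.7902%.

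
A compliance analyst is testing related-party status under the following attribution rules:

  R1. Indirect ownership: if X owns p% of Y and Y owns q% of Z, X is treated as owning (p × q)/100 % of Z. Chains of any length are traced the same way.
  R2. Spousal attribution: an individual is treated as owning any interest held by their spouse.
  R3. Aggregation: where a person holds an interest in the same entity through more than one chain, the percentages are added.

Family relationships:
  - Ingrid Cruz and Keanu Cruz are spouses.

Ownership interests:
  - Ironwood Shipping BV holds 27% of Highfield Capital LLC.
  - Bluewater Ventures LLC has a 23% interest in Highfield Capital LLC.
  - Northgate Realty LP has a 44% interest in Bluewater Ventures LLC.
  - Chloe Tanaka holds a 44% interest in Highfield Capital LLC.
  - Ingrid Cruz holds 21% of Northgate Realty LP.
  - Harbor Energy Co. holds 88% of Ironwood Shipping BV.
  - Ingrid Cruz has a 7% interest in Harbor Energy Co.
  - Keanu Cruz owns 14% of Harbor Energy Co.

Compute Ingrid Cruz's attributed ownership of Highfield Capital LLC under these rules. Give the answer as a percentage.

7.1148%

By spousal attribution (R2), Ingrid Cruz is treated as also owning Keanu Cruz's interest in Harbor Energy Co, giving 7% + 14% = 21%.
Chain via Northgate Realty LP → Bluewater Ventures LLC (R1): 21% × 44% × 23% = 2.1252% of Highfield Capital LLC.
Chain via Harbor Energy Co. → Ironwood Shipping BV (R1): 21% × 88% × 27% = 4.9896% of Highfield Capital LLC.
Aggregating (R3): 2.1252% + 4.9896% = 7.1148%.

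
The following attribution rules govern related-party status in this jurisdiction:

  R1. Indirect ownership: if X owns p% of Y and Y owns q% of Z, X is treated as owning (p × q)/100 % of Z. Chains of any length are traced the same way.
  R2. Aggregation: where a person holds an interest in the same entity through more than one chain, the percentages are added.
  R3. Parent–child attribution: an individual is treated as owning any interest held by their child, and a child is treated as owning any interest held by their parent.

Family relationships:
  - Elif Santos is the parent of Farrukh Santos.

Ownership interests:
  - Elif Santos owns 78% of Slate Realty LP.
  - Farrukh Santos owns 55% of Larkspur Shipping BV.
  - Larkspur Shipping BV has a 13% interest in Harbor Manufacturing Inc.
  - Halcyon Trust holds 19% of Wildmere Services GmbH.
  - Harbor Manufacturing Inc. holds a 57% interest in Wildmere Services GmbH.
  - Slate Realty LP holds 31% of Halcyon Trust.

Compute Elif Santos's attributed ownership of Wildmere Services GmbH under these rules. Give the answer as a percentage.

By parent–child attribution (R3), Elif Santos is treated as owning Farrukh Santos's 55% interest in Larkspur Shipping BV.
Chain via Slate Realty LP → Halcyon Trust (R1): 78% × 31% × 19% = 4.5942% of Wildmere Services GmbH.
Chain via Larkspur Shipping BV → Harbor Manufacturing Inc. (R1): 55% × 13% × 57% = 4.0755% of Wildmere Services GmbH.
Aggregating (R2): 4.5942% + 4.0755% = 8.6697%.

8.6697%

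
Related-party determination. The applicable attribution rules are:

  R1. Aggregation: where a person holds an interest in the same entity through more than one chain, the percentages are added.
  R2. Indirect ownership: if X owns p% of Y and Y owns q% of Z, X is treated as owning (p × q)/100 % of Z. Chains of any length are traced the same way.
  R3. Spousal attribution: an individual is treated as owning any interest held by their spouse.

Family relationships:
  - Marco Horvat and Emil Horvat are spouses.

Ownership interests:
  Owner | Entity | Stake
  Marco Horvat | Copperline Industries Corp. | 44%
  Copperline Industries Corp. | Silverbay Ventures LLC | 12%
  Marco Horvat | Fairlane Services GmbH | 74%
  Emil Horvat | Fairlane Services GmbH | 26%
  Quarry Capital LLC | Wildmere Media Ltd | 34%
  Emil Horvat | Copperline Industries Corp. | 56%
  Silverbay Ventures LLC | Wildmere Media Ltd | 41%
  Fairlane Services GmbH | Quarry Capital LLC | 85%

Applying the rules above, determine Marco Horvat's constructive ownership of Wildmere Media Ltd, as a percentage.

By spousal attribution (R3), Marco Horvat is treated as also owning Emil Horvat's interest in Copperline Industries Corp, giving 44% + 56% = 100%.
By spousal attribution (R3), Marco Horvat is treated as also owning Emil Horvat's interest in Fairlane Services GmbH, giving 74% + 26% = 100%.
Chain via Copperline Industries Corp. → Silverbay Ventures LLC (R2): 100% × 12% × 41% = 4.92% of Wildmere Media Ltd.
Chain via Fairlane Services GmbH → Quarry Capital LLC (R2): 100% × 85% × 34% = 28.9% of Wildmere Media Ltd.
Aggregating (R1): 4.92% + 28.9% = 33.82%.

33.82%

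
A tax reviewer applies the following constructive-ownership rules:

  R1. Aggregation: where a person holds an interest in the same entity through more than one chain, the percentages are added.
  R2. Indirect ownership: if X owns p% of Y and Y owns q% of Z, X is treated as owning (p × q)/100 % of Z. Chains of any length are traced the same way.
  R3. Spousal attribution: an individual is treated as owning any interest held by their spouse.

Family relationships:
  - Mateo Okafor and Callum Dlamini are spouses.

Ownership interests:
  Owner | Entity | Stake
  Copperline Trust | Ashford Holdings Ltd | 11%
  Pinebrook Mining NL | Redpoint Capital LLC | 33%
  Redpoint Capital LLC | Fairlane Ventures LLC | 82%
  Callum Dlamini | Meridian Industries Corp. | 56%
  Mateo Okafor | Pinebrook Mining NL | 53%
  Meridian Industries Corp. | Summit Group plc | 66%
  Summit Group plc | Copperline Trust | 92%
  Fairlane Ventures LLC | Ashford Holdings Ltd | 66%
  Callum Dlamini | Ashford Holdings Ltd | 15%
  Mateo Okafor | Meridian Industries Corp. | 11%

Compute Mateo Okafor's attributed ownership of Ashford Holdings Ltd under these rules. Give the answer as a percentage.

By spousal attribution (R3), Mateo Okafor is treated as also owning Callum Dlamini's interest in Meridian Industries Corp, giving 11% + 56% = 67%.
By spousal attribution (R3), Mateo Okafor is treated as owning Callum Dlamini's 15% interest in Ashford Holdings Ltd.
Chain via Meridian Industries Corp. → Summit Group plc → Copperline Trust (R2): 67% × 66% × 92% × 11% = 4.475064% of Ashford Holdings Ltd.
Chain via Pinebrook Mining NL → Redpoint Capital LLC → Fairlane Ventures LLC (R2): 53% × 33% × 82% × 66% = 9.465588% of Ashford Holdings Ltd.
Direct interest in Ashford Holdings Ltd: 15%.
Aggregating (R1): 4.475064% + 9.465588% + 15% = 28.940652%.

28.940652%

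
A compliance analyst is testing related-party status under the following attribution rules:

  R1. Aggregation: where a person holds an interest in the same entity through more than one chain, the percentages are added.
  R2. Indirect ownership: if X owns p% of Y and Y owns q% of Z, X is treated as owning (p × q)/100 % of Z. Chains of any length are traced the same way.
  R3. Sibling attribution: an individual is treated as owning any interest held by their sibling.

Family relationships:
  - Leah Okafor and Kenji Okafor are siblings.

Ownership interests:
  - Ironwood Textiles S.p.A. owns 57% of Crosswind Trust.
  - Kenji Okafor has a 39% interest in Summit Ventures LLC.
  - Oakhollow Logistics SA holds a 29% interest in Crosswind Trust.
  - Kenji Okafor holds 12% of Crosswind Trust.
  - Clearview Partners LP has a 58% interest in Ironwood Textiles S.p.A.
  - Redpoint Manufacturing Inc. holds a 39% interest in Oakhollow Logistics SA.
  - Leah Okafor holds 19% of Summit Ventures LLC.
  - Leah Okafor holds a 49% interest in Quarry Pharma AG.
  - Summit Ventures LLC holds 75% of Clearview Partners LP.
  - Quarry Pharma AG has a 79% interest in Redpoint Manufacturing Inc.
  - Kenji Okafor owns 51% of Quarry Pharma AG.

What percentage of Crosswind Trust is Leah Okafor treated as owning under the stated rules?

By sibling attribution (R3), Leah Okafor is treated as also owning Kenji Okafor's interest in Summit Ventures LLC, giving 19% + 39% = 58%.
By sibling attribution (R3), Leah Okafor is treated as also owning Kenji Okafor's interest in Quarry Pharma AG, giving 49% + 51% = 100%.
By sibling attribution (R3), Leah Okafor is treated as owning Kenji Okafor's 12% interest in Crosswind Trust.
Chain via Summit Ventures LLC → Clearview Partners LP → Ironwood Textiles S.p.A. (R2): 58% × 75% × 58% × 57% = 14.3811% of Crosswind Trust.
Chain via Quarry Pharma AG → Redpoint Manufacturing Inc. → Oakhollow Logistics SA (R2): 100% × 79% × 39% × 29% = 8.9349% of Crosswind Trust.
Direct interest in Crosswind Trust: 12%.
Aggregating (R1): 14.3811% + 8.9349% + 12% = 35.316%.

35.316%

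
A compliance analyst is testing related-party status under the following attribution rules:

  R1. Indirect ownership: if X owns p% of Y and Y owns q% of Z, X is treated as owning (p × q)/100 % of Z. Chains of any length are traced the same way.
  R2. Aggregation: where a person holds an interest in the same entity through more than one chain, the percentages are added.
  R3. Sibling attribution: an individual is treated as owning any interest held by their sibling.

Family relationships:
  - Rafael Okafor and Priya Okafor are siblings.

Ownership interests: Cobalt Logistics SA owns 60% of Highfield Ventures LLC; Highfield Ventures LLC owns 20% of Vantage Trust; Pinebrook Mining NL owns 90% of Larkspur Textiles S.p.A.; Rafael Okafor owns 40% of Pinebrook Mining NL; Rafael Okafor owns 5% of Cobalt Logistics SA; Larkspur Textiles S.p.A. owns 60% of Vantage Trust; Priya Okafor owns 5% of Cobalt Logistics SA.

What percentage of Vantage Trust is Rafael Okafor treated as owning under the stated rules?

22.8%

By sibling attribution (R3), Rafael Okafor is treated as also owning Priya Okafor's interest in Cobalt Logistics SA, giving 5% + 5% = 10%.
Chain via Pinebrook Mining NL → Larkspur Textiles S.p.A. (R1): 40% × 90% × 60% = 21.6% of Vantage Trust.
Chain via Cobalt Logistics SA → Highfield Ventures LLC (R1): 10% × 60% × 20% = 1.2% of Vantage Trust.
Aggregating (R2): 21.6% + 1.2% = 22.8%.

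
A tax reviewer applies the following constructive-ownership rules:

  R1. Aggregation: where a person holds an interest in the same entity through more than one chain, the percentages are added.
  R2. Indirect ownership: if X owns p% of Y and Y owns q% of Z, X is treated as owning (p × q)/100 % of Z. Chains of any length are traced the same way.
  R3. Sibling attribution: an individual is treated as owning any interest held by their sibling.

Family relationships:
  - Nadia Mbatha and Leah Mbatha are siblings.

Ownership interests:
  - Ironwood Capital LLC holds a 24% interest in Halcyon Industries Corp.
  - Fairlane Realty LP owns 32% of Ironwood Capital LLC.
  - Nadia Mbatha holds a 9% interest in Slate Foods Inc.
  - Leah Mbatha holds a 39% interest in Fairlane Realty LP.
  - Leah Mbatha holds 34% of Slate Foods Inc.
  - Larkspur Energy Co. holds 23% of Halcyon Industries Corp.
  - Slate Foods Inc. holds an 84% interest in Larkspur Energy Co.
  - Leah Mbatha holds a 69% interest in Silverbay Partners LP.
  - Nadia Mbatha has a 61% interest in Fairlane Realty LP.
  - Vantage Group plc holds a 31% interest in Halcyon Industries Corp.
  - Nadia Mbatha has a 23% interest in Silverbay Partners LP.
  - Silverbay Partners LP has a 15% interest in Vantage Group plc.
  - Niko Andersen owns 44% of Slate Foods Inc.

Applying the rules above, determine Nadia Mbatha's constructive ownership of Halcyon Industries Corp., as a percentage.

20.2656%

By sibling attribution (R3), Nadia Mbatha is treated as also owning Leah Mbatha's interest in Silverbay Partners LP, giving 23% + 69% = 92%.
By sibling attribution (R3), Nadia Mbatha is treated as also owning Leah Mbatha's interest in Fairlane Realty LP, giving 61% + 39% = 100%.
By sibling attribution (R3), Nadia Mbatha is treated as also owning Leah Mbatha's interest in Slate Foods Inc, giving 9% + 34% = 43%.
Chain via Silverbay Partners LP → Vantage Group plc (R2): 92% × 15% × 31% = 4.278% of Halcyon Industries Corp.
Chain via Fairlane Realty LP → Ironwood Capital LLC (R2): 100% × 32% × 24% = 7.68% of Halcyon Industries Corp.
Chain via Slate Foods Inc. → Larkspur Energy Co. (R2): 43% × 84% × 23% = 8.3076% of Halcyon Industries Corp.
Aggregating (R1): 4.278% + 7.68% + 8.3076% = 20.2656%.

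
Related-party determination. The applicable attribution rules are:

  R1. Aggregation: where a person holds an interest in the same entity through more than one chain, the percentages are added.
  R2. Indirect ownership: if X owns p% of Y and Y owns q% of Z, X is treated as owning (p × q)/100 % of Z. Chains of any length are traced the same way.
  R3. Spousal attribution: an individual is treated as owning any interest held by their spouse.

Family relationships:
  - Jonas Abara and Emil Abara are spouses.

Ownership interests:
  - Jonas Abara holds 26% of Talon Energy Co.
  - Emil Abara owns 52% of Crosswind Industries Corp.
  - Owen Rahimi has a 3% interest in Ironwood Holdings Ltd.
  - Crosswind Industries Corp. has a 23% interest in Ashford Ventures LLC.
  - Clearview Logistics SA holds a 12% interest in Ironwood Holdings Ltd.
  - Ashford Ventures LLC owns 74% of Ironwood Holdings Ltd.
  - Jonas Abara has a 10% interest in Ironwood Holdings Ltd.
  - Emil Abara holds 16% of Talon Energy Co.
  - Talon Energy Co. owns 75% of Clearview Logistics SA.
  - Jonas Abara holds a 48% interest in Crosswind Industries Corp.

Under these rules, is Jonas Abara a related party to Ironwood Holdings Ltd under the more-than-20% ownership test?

By spousal attribution (R3), Jonas Abara is treated as also owning Emil Abara's interest in Talon Energy Co, giving 26% + 16% = 42%.
By spousal attribution (R3), Jonas Abara is treated as also owning Emil Abara's interest in Crosswind Industries Corp, giving 48% + 52% = 100%.
Chain via Talon Energy Co. → Clearview Logistics SA (R2): 42% × 75% × 12% = 3.78% of Ironwood Holdings Ltd.
Chain via Crosswind Industries Corp. → Ashford Ventures LLC (R2): 100% × 23% × 74% = 17.02% of Ironwood Holdings Ltd.
Direct interest in Ironwood Holdings Ltd: 10%.
Aggregating (R1): 3.78% + 17.02% + 10% = 30.8%.
30.8% exceeds the 20% threshold, so Jonas is a related party to Ironwood Holdings Ltd.

Yes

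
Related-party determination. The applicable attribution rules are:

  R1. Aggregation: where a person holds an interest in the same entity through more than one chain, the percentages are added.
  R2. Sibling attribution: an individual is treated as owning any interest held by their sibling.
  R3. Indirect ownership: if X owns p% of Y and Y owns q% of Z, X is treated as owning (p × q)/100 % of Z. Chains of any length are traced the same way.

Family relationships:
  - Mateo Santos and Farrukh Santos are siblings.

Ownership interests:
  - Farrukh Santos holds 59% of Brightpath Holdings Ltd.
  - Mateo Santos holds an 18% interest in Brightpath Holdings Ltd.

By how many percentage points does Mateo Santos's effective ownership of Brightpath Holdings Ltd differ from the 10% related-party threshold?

67

By sibling attribution (R2), Mateo Santos is treated as also owning Farrukh Santos's interest in Brightpath Holdings Ltd, giving 18% + 59% = 77%.
Direct interest in Brightpath Holdings Ltd: 77%.
77% exceeds the 10% threshold by 67 percentage points.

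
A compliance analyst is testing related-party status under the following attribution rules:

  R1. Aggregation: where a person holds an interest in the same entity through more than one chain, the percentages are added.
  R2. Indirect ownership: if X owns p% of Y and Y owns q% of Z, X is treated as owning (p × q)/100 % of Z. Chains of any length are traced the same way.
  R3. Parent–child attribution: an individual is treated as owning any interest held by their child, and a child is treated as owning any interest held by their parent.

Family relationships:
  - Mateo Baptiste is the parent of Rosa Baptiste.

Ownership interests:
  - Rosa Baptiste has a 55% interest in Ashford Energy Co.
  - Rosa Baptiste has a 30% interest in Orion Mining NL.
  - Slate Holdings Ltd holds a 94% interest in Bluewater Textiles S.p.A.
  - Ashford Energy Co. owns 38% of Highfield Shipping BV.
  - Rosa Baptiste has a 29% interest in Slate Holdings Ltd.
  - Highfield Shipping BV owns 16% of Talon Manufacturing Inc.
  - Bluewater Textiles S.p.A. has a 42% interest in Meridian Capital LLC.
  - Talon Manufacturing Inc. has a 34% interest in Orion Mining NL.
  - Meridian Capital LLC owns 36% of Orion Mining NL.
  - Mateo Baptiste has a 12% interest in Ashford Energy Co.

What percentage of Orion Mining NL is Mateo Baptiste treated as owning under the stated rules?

35.506736%

By parent–child attribution (R3), Mateo Baptiste is treated as also owning Rosa Baptiste's interest in Ashford Energy Co, giving 12% + 55% = 67%.
By parent–child attribution (R3), Mateo Baptiste is treated as owning Rosa Baptiste's 29% interest in Slate Holdings Ltd.
By parent–child attribution (R3), Mateo Baptiste is treated as owning Rosa Baptiste's 30% interest in Orion Mining NL.
Chain via Ashford Energy Co. → Highfield Shipping BV → Talon Manufacturing Inc. (R2): 67% × 38% × 16% × 34% = 1.385024% of Orion Mining NL.
Chain via Slate Holdings Ltd → Bluewater Textiles S.p.A. → Meridian Capital LLC (R2): 29% × 94% × 42% × 36% = 4.121712% of Orion Mining NL.
Direct interest in Orion Mining NL: 30%.
Aggregating (R1): 1.385024% + 4.121712% + 30% = 35.506736%.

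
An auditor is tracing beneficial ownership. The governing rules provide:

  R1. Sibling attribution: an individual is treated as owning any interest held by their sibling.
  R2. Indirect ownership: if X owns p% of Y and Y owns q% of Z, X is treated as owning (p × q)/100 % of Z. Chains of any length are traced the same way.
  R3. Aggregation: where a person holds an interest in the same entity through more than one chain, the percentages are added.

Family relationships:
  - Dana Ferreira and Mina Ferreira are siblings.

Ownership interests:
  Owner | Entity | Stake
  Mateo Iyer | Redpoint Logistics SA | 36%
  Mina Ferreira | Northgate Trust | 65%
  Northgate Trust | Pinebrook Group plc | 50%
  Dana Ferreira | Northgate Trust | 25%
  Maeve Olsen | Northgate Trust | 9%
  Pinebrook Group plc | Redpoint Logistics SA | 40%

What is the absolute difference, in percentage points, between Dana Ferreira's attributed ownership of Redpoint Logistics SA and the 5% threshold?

13

By sibling attribution (R1), Dana Ferreira is treated as also owning Mina Ferreira's interest in Northgate Trust, giving 25% + 65% = 90%.
Chain via Northgate Trust → Pinebrook Group plc (R2): 90% × 50% × 40% = 18% of Redpoint Logistics SA.
18% exceeds the 5% threshold by 13 percentage points.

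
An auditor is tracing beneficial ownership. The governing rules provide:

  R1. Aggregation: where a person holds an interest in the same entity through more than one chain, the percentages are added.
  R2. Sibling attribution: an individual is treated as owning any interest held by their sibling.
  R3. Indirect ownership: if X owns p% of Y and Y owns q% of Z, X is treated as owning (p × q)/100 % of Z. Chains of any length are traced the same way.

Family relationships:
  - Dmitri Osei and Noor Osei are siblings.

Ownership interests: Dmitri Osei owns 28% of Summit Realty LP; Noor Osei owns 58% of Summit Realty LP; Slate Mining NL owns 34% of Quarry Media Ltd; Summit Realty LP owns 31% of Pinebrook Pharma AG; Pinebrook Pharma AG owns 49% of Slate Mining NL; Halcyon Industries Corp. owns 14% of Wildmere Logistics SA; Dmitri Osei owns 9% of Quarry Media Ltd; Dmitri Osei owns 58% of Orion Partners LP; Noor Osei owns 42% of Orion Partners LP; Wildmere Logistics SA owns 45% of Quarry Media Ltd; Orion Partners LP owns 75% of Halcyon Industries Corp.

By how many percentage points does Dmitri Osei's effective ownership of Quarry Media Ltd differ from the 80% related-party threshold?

By sibling attribution (R2), Dmitri Osei is treated as also owning Noor Osei's interest in Summit Realty LP, giving 28% + 58% = 86%.
By sibling attribution (R2), Dmitri Osei is treated as also owning Noor Osei's interest in Orion Partners LP, giving 58% + 42% = 100%.
Chain via Summit Realty LP → Pinebrook Pharma AG → Slate Mining NL (R3): 86% × 31% × 49% × 34% = 4.441556% of Quarry Media Ltd.
Chain via Orion Partners LP → Halcyon Industries Corp. → Wildmere Logistics SA (R3): 100% × 75% × 14% × 45% = 4.725% of Quarry Media Ltd.
Direct interest in Quarry Media Ltd: 9%.
Aggregating (R1): 4.441556% + 4.725% + 9% = 18.166556%.
18.166556% falls short of the 80% threshold by 61.833444 percentage points.

61.833444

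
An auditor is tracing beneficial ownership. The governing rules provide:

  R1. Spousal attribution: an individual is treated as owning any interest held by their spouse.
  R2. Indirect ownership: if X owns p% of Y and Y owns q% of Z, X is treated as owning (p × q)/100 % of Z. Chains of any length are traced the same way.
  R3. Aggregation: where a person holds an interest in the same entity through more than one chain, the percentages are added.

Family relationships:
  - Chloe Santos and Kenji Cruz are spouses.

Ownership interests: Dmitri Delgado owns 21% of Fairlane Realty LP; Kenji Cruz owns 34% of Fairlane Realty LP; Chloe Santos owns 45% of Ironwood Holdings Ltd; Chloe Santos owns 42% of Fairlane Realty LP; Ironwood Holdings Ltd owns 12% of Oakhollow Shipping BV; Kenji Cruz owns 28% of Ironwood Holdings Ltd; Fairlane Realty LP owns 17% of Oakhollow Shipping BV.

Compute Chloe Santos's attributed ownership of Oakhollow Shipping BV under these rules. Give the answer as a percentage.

By spousal attribution (R1), Chloe Santos is treated as also owning Kenji Cruz's interest in Fairlane Realty LP, giving 42% + 34% = 76%.
By spousal attribution (R1), Chloe Santos is treated as also owning Kenji Cruz's interest in Ironwood Holdings Ltd, giving 45% + 28% = 73%.
Chain via Fairlane Realty LP (R2): 76% × 17% = 12.92% of Oakhollow Shipping BV.
Chain via Ironwood Holdings Ltd (R2): 73% × 12% = 8.76% of Oakhollow Shipping BV.
Aggregating (R3): 12.92% + 8.76% = 21.68%.

21.68%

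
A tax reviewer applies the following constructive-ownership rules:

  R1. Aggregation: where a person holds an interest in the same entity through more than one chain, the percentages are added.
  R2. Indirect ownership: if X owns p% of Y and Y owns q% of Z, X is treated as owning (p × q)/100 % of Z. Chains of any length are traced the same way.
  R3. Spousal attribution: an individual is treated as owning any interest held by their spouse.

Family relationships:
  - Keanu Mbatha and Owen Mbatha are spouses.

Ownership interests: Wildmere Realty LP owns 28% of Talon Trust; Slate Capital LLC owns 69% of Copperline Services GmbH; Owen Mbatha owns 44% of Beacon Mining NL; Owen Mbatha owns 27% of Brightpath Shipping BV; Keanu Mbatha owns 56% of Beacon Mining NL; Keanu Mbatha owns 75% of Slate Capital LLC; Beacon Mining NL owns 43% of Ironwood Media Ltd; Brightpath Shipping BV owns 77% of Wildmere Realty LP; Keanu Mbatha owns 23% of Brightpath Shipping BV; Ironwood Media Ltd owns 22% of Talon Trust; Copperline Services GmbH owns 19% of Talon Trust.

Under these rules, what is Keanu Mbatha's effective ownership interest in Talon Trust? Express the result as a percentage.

By spousal attribution (R3), Keanu Mbatha is treated as also owning Owen Mbatha's interest in Beacon Mining NL, giving 56% + 44% = 100%.
By spousal attribution (R3), Keanu Mbatha is treated as also owning Owen Mbatha's interest in Brightpath Shipping BV, giving 23% + 27% = 50%.
Chain via Beacon Mining NL → Ironwood Media Ltd (R2): 100% × 43% × 22% = 9.46% of Talon Trust.
Chain via Slate Capital LLC → Copperline Services GmbH (R2): 75% × 69% × 19% = 9.8325% of Talon Trust.
Chain via Brightpath Shipping BV → Wildmere Realty LP (R2): 50% × 77% × 28% = 10.78% of Talon Trust.
Aggregating (R1): 9.46% + 9.8325% + 10.78% = 30.0725%.

30.0725%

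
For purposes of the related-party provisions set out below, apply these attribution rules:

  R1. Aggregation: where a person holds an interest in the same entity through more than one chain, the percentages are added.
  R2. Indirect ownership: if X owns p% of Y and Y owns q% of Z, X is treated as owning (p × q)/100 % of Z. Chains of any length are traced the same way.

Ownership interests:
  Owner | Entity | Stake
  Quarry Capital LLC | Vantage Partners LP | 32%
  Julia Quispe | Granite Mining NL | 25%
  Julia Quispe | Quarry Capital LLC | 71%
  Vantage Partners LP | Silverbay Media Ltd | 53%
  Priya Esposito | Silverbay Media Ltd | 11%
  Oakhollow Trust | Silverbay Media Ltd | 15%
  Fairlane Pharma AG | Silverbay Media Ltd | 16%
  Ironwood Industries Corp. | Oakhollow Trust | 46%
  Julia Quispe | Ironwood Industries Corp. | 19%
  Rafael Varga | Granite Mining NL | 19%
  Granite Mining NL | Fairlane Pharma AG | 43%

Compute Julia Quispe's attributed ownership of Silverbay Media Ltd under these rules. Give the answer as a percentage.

15.0726%

Chain via Granite Mining NL → Fairlane Pharma AG (R2): 25% × 43% × 16% = 1.72% of Silverbay Media Ltd.
Chain via Quarry Capital LLC → Vantage Partners LP (R2): 71% × 32% × 53% = 12.0416% of Silverbay Media Ltd.
Chain via Ironwood Industries Corp. → Oakhollow Trust (R2): 19% × 46% × 15% = 1.311% of Silverbay Media Ltd.
Aggregating (R1): 1.72% + 12.0416% + 1.311% = 15.0726%.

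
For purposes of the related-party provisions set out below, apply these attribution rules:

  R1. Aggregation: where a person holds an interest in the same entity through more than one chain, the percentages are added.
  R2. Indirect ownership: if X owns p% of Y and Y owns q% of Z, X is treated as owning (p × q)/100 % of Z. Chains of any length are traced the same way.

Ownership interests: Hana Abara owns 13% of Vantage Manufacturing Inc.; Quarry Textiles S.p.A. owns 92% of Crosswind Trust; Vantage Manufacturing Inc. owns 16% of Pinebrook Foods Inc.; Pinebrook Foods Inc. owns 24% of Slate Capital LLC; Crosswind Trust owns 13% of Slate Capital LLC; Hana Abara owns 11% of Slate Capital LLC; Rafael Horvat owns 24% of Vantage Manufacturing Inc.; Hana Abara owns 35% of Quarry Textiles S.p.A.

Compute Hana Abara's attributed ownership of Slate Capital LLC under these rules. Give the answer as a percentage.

Chain via Vantage Manufacturing Inc. → Pinebrook Foods Inc. (R2): 13% × 16% × 24% = 0.4992% of Slate Capital LLC.
Chain via Quarry Textiles S.p.A. → Crosswind Trust (R2): 35% × 92% × 13% = 4.186% of Slate Capital LLC.
Direct interest in Slate Capital LLC: 11%.
Aggregating (R1): 0.4992% + 4.186% + 11% = 15.6852%.

15.6852%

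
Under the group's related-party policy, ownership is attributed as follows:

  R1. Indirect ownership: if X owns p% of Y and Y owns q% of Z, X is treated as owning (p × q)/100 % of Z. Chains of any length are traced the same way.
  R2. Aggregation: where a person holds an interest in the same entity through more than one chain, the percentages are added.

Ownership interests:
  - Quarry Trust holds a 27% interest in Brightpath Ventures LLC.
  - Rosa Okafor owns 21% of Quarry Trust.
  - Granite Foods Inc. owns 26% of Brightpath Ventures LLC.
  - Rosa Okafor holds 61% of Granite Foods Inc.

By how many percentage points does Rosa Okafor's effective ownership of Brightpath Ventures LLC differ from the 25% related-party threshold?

Chain via Quarry Trust (R1): 21% × 27% = 5.67% of Brightpath Ventures LLC.
Chain via Granite Foods Inc. (R1): 61% × 26% = 15.86% of Brightpath Ventures LLC.
Aggregating (R2): 5.67% + 15.86% = 21.53%.
21.53% falls short of the 25% threshold by 3.47 percentage points.

3.47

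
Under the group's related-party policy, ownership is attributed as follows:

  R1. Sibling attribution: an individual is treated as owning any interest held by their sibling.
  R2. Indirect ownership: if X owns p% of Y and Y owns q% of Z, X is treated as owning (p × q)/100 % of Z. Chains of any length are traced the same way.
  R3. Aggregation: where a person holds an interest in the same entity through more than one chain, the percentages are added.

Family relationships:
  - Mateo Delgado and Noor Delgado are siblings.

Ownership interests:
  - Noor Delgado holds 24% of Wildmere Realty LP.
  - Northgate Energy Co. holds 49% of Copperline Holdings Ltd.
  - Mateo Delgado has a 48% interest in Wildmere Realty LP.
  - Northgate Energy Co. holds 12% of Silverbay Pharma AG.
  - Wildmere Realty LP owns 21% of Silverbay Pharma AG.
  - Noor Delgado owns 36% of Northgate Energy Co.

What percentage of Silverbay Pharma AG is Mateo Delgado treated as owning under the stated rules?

19.44%

By sibling attribution (R1), Mateo Delgado is treated as also owning Noor Delgado's interest in Wildmere Realty LP, giving 48% + 24% = 72%.
By sibling attribution (R1), Mateo Delgado is treated as owning Noor Delgado's 36% interest in Northgate Energy Co.
Chain via Wildmere Realty LP (R2): 72% × 21% = 15.12% of Silverbay Pharma AG.
Chain via Northgate Energy Co. (R2): 36% × 12% = 4.32% of Silverbay Pharma AG.
Aggregating (R3): 15.12% + 4.32% = 19.44%.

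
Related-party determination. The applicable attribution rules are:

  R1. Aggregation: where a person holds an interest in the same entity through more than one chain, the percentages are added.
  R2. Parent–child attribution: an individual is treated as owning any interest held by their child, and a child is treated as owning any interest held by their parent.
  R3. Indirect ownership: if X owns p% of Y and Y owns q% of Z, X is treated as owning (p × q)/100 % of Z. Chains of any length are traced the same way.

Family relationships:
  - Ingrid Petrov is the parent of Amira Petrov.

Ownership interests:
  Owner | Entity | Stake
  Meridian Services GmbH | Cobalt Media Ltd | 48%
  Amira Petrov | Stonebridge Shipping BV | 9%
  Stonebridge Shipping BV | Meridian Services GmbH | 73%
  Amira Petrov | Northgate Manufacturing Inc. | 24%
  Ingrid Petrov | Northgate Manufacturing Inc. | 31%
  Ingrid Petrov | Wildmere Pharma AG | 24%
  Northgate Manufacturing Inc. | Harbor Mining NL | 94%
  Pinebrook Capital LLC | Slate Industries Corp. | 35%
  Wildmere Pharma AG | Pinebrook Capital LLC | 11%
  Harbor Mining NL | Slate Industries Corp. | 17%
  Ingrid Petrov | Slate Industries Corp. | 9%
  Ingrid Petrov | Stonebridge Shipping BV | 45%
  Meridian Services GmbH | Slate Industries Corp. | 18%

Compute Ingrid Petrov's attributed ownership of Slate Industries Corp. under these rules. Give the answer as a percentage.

25.8086%

By parent–child attribution (R2), Ingrid Petrov is treated as also owning Amira Petrov's interest in Stonebridge Shipping BV, giving 45% + 9% = 54%.
By parent–child attribution (R2), Ingrid Petrov is treated as also owning Amira Petrov's interest in Northgate Manufacturing Inc, giving 31% + 24% = 55%.
Chain via Stonebridge Shipping BV → Meridian Services GmbH (R3): 54% × 73% × 18% = 7.0956% of Slate Industries Corp.
Chain via Wildmere Pharma AG → Pinebrook Capital LLC (R3): 24% × 11% × 35% = 0.924% of Slate Industries Corp.
Chain via Northgate Manufacturing Inc. → Harbor Mining NL (R3): 55% × 94% × 17% = 8.789% of Slate Industries Corp.
Direct interest in Slate Industries Corp: 9%.
Aggregating (R1): 7.0956% + 0.924% + 8.789% + 9% = 25.8086%.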